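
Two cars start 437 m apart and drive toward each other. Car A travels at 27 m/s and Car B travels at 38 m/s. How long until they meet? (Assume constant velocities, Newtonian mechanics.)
Combined speed: v_combined = 27 + 38 = 65 m/s
Time to meet: t = d/65 = 437/65 = 6.72 s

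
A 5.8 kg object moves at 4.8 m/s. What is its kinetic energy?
KE = ½mv² = ½×5.8×4.8² = 66.816 J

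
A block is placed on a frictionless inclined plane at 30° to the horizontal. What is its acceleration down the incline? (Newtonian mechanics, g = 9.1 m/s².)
a = g sin(θ) = 9.1 × sin(30°) = 9.1 × 0.5 = 4.55 m/s²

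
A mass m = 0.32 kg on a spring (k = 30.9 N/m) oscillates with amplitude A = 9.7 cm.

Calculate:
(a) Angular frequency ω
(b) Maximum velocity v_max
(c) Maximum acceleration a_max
ω = √(k/m) = √(30.9/0.32) = 9.827 rad/s
v_max = ωA = 9.827×0.097 = 0.9532 m/s
a_max = ω²A = 9.827²×0.097 = 9.367 m/s²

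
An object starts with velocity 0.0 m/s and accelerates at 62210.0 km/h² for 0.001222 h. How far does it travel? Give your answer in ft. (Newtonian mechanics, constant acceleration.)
d = v₀t + ½at² (with unit conversion) = 152.4 ft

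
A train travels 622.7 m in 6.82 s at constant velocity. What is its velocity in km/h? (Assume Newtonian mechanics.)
v = d/t (with unit conversion) = 328.7 km/h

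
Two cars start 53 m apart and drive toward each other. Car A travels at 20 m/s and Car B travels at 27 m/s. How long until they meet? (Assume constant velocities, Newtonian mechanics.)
Combined speed: v_combined = 20 + 27 = 47 m/s
Time to meet: t = d/47 = 53/47 = 1.13 s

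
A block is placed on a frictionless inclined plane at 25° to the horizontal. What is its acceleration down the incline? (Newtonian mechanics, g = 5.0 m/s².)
a = g sin(θ) = 5.0 × sin(25°) = 5.0 × 0.4226 = 2.11 m/s²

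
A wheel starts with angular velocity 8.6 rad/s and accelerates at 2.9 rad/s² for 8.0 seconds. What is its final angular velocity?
ω = ω₀ + αt = 8.6 + 2.9 × 8.0 = 31.8 rad/s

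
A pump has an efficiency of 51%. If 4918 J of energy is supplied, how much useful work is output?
W_out = η × W_in = 0.51 × 4918 = 2508.2 J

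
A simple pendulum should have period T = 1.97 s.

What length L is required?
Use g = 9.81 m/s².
T = 2π√(L/g) → L = g(T/2π)² = 9.81×(1.97/2π)² = 0.9644 m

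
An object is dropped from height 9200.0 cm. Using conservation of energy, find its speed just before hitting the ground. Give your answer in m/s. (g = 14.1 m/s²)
mgh = ½mv² → v = √(2gh) = √(2×14.1×92) = 50.94 m/s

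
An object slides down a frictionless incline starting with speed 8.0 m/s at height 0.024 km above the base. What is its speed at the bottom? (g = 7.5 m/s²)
½mv₀² + mgh = ½mv² → v = √(v₀² + 2gh) = √(8² + 2×7.5×24) = 20.59 m/s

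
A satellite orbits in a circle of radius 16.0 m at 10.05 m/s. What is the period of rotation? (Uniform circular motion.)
T = 2πr/v = 2π×16.0/10.05 = 10.0 s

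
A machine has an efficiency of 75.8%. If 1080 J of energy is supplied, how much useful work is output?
W_out = η × W_in = 0.758 × 1080 = 818.64 J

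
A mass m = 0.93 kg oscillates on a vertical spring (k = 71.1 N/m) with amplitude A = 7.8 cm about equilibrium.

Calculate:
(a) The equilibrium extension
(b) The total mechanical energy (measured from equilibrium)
x_eq = mg/k = 0.93×9.81/71.1 = 0.1283 m = 12.83 cm
E = ½kA² = ½×71.1×(0.078)² = 0.2163 J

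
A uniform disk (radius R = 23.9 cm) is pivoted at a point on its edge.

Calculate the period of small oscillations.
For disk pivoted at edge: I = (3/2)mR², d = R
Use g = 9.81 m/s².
I/m = (3/2)R² = 0.08568 m²; d = R = 0.239 m
T = 2π√((3/2)R²/(gR)) = 2π√(3R/(2g)) = 1.201 s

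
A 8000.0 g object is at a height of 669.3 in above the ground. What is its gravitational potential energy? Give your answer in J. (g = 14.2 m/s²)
PE = mgh = 8 kg × 14.2 m/s² × 17 m = 1931 J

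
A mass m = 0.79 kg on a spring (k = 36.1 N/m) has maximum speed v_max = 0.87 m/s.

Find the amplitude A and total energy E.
½mv²_max = ½kA² → A = v_max√(m/k) = 0.87×√(0.79/36.1) = 0.1287 m = 12.87 cm
E = ½mv²_max = ½×0.79×0.87² = 0.299 J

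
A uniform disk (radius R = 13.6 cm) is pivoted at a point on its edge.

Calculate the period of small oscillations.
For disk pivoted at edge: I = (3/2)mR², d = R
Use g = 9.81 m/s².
I/m = (3/2)R² = 0.02774 m²; d = R = 0.136 m
T = 2π√((3/2)R²/(gR)) = 2π√(3R/(2g)) = 0.9061 s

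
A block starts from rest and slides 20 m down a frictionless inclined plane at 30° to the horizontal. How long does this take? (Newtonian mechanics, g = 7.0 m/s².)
a = g sin(θ) = 7.0 × sin(30°) = 3.5 m/s²
t = √(2d/a) = √(2 × 20 / 3.5) = 3.38 s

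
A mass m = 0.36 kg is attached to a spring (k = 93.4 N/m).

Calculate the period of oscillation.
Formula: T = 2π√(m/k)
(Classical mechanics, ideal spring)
T = 2π√(m/k) = 2π√(0.36/93.4) = 0.3901 s; f = 1/T = 2.564 Hz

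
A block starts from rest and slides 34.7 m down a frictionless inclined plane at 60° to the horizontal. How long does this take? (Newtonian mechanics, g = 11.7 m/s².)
a = g sin(θ) = 11.7 × sin(60°) = 10.13 m/s²
t = √(2d/a) = √(2 × 34.7 / 10.13) = 2.62 s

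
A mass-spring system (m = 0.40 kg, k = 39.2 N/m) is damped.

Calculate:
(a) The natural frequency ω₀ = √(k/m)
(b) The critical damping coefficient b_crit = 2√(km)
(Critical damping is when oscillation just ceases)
ω₀ = √(k/m) = √(39.2/0.4) = 9.899 rad/s
b_crit = 2√(km) = 2√(39.2×0.4) = 7.92 kg/s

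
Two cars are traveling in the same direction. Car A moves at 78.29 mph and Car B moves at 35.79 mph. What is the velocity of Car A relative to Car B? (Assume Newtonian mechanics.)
v_rel = v_A - v_B = 78.29 - 35.79 = 42.5 mph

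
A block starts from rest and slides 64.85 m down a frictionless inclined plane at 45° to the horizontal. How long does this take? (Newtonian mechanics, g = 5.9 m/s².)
a = g sin(θ) = 5.9 × sin(45°) = 4.17 m/s²
t = √(2d/a) = √(2 × 64.85 / 4.17) = 5.58 s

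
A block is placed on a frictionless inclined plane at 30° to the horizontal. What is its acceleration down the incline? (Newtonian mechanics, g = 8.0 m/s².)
a = g sin(θ) = 8.0 × sin(30°) = 8.0 × 0.5 = 4.0 m/s²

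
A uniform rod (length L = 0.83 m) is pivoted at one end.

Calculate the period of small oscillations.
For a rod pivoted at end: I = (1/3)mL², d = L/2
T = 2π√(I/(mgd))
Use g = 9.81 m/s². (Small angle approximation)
I/m = (1/3)L² = 0.2296 m²; d = L/2 = 0.415 m
T = 2π√(I/(mgd)) = 2π√(0.2296/(9.81×0.415)) = 1.492 s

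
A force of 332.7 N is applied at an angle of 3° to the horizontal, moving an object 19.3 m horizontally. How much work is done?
W = Fd cosθ = 332.7×19.3×cos(3°) = 6412.3 J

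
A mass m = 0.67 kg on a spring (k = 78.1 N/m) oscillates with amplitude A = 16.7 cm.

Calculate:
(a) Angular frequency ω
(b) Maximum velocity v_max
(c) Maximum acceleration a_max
ω = √(k/m) = √(78.1/0.67) = 10.8 rad/s
v_max = ωA = 10.8×0.167 = 1.803 m/s
a_max = ω²A = 10.8²×0.167 = 19.47 m/s²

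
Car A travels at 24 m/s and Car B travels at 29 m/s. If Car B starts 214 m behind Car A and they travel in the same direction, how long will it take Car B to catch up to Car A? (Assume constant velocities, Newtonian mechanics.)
Relative speed: v_rel = 29 - 24 = 5 m/s
Time to catch: t = d₀/v_rel = 214/5 = 42.8 s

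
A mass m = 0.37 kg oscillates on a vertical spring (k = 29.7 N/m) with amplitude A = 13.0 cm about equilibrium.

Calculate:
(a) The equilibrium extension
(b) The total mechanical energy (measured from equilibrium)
x_eq = mg/k = 0.37×9.81/29.7 = 0.1222 m = 12.22 cm
E = ½kA² = ½×29.7×(0.13)² = 0.251 J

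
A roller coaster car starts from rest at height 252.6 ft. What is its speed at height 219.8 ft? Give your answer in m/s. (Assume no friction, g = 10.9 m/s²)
mgh₁ = ½mv₂² + mgh₂ → v₂ = √(2g(h₁−h₂)) = √(2×10.9×(76.99−67)) = 14.76 m/s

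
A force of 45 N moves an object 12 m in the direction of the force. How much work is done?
W = Fd = 45×12 = 540.0 J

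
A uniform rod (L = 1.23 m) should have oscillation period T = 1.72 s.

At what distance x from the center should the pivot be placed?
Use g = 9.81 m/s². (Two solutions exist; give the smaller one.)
T = 2π√((L²/12 + x²)/(gx)). Let c = T²g/(4π²) = 0.7351.
x² − cx + L²/12 = 0 → x = (c − √(c² − L²/3))/2 = 0.2725 m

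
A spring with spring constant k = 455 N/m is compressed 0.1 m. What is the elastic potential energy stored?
PE = ½kx² = ½×455×0.1² = 2.275 J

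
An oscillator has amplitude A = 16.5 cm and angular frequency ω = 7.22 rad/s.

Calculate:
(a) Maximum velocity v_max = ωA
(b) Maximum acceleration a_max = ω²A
v_max = ωA = 7.22×0.165 = 1.191 m/s
a_max = ω²A = 7.22²×0.165 = 8.601 m/s²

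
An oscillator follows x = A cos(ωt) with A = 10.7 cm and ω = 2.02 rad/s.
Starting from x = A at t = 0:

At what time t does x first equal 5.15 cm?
cos(ωt) = x/A = 5.15/10.7 = 0.4813
ωt = arccos(0.4813) = 1.069 rad
t = 1.069/2.02 = 0.529 s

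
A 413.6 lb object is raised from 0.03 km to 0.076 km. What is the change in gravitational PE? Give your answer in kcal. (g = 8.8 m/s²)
ΔPE = mg(h₂ − h₁) = 187.6 kg × 8.8 m/s² × (76 − 30) m = 7.594e+04 J = 18.15 kcal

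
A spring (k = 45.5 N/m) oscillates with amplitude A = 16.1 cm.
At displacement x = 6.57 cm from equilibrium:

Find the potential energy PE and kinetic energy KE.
E_total = ½kA² = ½×45.5×(0.161)² = 0.5897 J
PE = ½kx² = ½×45.5×(0.0657)² = 0.0982 J
KE = E_total − PE = 0.4915 J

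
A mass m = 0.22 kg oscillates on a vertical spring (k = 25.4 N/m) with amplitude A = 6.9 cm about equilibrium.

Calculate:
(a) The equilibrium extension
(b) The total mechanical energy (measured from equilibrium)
x_eq = mg/k = 0.22×9.81/25.4 = 0.08497 m = 8.497 cm
E = ½kA² = ½×25.4×(0.069)² = 0.06046 J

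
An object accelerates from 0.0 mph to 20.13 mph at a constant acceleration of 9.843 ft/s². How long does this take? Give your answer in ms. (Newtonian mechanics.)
t = (v - v₀)/a (with unit conversion) = 2999.0 ms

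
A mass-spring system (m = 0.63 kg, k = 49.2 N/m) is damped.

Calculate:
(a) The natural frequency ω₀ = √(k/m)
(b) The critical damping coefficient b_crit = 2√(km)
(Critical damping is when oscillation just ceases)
ω₀ = √(k/m) = √(49.2/0.63) = 8.837 rad/s
b_crit = 2√(km) = 2√(49.2×0.63) = 11.13 kg/s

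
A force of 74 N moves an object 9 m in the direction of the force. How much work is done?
W = Fd = 74×9 = 666.0 J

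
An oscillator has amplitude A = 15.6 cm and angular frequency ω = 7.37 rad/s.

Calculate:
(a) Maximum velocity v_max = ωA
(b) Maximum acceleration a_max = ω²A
v_max = ωA = 7.37×0.156 = 1.15 m/s
a_max = ω²A = 7.37²×0.156 = 8.473 m/s²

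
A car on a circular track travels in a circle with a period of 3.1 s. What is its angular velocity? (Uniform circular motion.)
ω = 2π/T = 2π/3.1 = 2.0268 rad/s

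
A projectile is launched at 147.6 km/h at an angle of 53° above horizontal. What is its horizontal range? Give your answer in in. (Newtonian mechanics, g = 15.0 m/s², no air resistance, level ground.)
R = v₀² sin(2θ) / g (with unit conversion) = 4241.0 in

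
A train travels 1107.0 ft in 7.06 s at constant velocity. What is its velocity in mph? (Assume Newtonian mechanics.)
v = d/t (with unit conversion) = 106.9 mph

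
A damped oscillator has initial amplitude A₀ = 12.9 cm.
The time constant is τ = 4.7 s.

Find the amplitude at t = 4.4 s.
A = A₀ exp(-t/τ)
A = A₀ exp(−t/τ) = 12.9×exp(−4.4/4.7) = 5.058 cm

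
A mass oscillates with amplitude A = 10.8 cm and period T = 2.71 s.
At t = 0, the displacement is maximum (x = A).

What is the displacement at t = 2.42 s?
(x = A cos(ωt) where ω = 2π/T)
ω = 2π/T = 2π/2.71 = 2.319 rad/s
x = A cos(ωt) = 10.8×cos(2.319×2.42) = 8.449 cm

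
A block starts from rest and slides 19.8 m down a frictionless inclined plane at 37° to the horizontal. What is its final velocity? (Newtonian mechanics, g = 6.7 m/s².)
a = g sin(θ) = 6.7 × sin(37°) = 4.03 m/s²
v = √(2ad) = √(2 × 4.03 × 19.8) = 12.64 m/s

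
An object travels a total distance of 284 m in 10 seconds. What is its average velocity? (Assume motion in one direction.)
v_avg = Δd / Δt = 284 / 10 = 28.4 m/s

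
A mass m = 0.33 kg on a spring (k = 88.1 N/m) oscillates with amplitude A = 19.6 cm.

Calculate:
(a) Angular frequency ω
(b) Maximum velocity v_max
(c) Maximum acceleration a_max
ω = √(k/m) = √(88.1/0.33) = 16.34 rad/s
v_max = ωA = 16.34×0.196 = 3.202 m/s
a_max = ω²A = 16.34²×0.196 = 52.33 m/s²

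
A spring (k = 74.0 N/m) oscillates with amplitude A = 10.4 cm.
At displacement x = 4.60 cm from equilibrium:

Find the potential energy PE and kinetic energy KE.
E_total = ½kA² = ½×74.0×(0.104)² = 0.4002 J
PE = ½kx² = ½×74.0×(0.046)² = 0.07829 J
KE = E_total − PE = 0.3219 J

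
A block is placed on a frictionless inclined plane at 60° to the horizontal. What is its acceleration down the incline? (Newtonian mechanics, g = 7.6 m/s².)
a = g sin(θ) = 7.6 × sin(60°) = 7.6 × 0.866 = 6.58 m/s²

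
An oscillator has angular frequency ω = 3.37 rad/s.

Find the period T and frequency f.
T = 2π/ω = 2π/3.37 = 1.864 s; f = ω/2π = 0.5364 Hz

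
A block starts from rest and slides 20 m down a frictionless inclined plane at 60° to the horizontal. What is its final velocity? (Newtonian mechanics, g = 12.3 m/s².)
a = g sin(θ) = 12.3 × sin(60°) = 10.65 m/s²
v = √(2ad) = √(2 × 10.65 × 20) = 20.64 m/s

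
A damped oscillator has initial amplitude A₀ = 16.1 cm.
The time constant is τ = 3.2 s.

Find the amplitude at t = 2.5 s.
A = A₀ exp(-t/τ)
A = A₀ exp(−t/τ) = 16.1×exp(−2.5/3.2) = 7.371 cm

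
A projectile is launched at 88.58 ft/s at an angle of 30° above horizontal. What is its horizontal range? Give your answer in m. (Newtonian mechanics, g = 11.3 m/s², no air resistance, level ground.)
R = v₀² sin(2θ) / g (with unit conversion) = 55.87 m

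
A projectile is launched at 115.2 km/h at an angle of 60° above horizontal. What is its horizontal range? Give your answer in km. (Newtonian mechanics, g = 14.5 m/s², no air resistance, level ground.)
R = v₀² sin(2θ) / g (with unit conversion) = 0.06116 km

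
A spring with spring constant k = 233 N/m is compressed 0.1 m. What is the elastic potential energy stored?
PE = ½kx² = ½×233×0.1² = 1.165 J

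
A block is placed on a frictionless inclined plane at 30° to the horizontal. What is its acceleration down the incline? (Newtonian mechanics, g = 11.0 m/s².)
a = g sin(θ) = 11.0 × sin(30°) = 11.0 × 0.5 = 5.5 m/s²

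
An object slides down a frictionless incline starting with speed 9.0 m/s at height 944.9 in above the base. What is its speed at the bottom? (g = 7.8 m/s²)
½mv₀² + mgh = ½mv² → v = √(v₀² + 2gh) = √(9² + 2×7.8×24) = 21.34 m/s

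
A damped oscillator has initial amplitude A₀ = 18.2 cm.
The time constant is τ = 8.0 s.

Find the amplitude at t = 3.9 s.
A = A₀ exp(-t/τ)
A = A₀ exp(−t/τ) = 18.2×exp(−3.9/8.0) = 11.18 cm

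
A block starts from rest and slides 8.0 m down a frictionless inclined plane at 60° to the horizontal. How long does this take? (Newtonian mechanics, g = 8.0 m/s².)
a = g sin(θ) = 8.0 × sin(60°) = 6.93 m/s²
t = √(2d/a) = √(2 × 8.0 / 6.93) = 1.52 s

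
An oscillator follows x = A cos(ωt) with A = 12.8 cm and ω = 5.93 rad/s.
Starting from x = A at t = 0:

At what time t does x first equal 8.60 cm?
cos(ωt) = x/A = 8.6/12.8 = 0.6719
ωt = arccos(0.6719) = 0.8341 rad
t = 0.8341/5.93 = 0.1407 s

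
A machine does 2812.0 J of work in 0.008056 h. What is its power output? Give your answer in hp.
P = W/t = 2812 J / 29 s = 96.96 W = 0.13 hp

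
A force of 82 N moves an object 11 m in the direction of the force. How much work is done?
W = Fd = 82×11 = 902.0 J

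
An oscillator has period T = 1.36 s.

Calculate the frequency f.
f = 1/T = 1/1.36 = 0.7353 Hz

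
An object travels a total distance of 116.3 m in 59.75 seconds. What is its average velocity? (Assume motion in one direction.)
v_avg = Δd / Δt = 116.3 / 59.75 = 1.95 m/s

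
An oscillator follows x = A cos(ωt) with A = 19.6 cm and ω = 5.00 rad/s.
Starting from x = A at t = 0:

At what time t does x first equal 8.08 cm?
cos(ωt) = x/A = 8.08/19.6 = 0.4122
ωt = arccos(0.4122) = 1.146 rad
t = 1.146/5.0 = 0.2292 s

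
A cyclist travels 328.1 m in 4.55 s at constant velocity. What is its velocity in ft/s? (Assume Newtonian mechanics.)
v = d/t (with unit conversion) = 236.6 ft/s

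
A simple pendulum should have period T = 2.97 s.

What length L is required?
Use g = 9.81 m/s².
T = 2π√(L/g) → L = g(T/2π)² = 9.81×(2.97/2π)² = 2.192 m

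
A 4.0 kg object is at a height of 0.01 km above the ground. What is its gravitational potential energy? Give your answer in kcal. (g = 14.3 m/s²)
PE = mgh = 4 kg × 14.3 m/s² × 10 m = 572 J = 0.1367 kcal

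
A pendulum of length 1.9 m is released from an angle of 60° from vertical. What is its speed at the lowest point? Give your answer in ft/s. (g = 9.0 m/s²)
h = L(1 − cosθ) = 1.9×(1 − cos60°) = 0.95 m
v = √(2gh) = √(2×9.0×0.95) = 4.135 m/s = 13.57 ft/s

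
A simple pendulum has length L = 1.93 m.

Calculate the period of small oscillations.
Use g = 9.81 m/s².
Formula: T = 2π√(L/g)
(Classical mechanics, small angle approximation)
T = 2π√(L/g) = 2π√(1.93/9.81) = 2.787 s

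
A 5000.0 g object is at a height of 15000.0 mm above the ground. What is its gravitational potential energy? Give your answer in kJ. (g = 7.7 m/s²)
PE = mgh = 5 kg × 7.7 m/s² × 15 m = 577.5 J = 0.5775 kJ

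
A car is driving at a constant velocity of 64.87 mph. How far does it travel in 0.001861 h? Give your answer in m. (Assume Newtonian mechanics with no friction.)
d = vt (with unit conversion) = 194.3 m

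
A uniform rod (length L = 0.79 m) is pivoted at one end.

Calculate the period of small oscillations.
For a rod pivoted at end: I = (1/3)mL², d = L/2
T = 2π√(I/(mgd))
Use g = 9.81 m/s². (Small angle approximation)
I/m = (1/3)L² = 0.208 m²; d = L/2 = 0.395 m
T = 2π√(I/(mgd)) = 2π√(0.208/(9.81×0.395)) = 1.456 s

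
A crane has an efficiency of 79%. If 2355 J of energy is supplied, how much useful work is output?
W_out = η × W_in = 0.79 × 2355 = 1860.5 J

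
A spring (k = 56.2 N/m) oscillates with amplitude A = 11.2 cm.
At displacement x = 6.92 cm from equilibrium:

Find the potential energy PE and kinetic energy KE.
E_total = ½kA² = ½×56.2×(0.112)² = 0.3525 J
PE = ½kx² = ½×56.2×(0.0692)² = 0.1346 J
KE = E_total − PE = 0.2179 J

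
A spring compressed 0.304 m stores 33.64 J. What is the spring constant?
PE = ½kx² → k = 2PE/x² = 2×33.64/0.304² = 728.0 N/m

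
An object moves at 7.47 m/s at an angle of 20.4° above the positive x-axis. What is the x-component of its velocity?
vₓ = v cos(θ) = 7.47 × cos(20.4°) = 7.0 m/s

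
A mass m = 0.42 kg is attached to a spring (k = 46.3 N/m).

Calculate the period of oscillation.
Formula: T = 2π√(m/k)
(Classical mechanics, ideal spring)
T = 2π√(m/k) = 2π√(0.42/46.3) = 0.5984 s; f = 1/T = 1.671 Hz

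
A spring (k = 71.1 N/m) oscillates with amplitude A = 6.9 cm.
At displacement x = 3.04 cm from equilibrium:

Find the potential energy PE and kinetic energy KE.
E_total = ½kA² = ½×71.1×(0.069)² = 0.1693 J
PE = ½kx² = ½×71.1×(0.0304)² = 0.03285 J
KE = E_total − PE = 0.1364 J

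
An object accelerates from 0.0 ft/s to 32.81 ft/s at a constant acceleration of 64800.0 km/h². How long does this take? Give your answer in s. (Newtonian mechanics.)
t = (v - v₀)/a (with unit conversion) = 2.0 s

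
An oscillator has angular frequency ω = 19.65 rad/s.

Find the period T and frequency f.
T = 2π/ω = 2π/19.65 = 0.3198 s; f = ω/2π = 3.127 Hz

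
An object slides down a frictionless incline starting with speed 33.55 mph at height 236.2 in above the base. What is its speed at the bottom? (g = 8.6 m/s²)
½mv₀² + mgh = ½mv² → v = √(v₀² + 2gh) = √(15² + 2×8.6×5.999) = 18.11 m/s = 40.52 mph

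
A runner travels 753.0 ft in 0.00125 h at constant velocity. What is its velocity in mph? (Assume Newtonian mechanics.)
v = d/t (with unit conversion) = 114.1 mph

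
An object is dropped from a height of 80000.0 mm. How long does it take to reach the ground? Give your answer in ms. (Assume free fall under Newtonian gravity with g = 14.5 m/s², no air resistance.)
t = √(2h/g) (with unit conversion) = 3322.0 ms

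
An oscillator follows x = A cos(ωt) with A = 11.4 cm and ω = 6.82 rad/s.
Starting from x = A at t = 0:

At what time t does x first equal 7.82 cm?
cos(ωt) = x/A = 7.82/11.4 = 0.686
ωt = arccos(0.686) = 0.8149 rad
t = 0.8149/6.82 = 0.1195 s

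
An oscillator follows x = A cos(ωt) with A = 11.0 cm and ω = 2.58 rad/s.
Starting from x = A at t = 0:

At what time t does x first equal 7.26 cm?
cos(ωt) = x/A = 7.26/11.0 = 0.66
ωt = arccos(0.66) = 0.85 rad
t = 0.85/2.58 = 0.3294 s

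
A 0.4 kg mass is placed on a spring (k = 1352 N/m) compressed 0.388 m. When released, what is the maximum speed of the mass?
½kx² = ½mv² → v = x√(k/m) = 0.388×√(1352/0.4) = 22.56 m/s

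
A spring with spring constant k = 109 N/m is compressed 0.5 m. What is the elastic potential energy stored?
PE = ½kx² = ½×109×0.5² = 13.62 J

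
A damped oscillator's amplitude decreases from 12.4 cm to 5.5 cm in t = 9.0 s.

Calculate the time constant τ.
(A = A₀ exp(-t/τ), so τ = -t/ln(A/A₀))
A/A₀ = 5.5/12.4 = 0.4435; ln(A/A₀) = -0.8129
τ = −t/ln(A/A₀) = −9.0/-0.8129 = 11.07 s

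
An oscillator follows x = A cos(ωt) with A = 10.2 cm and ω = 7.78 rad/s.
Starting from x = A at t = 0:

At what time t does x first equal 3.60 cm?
cos(ωt) = x/A = 3.6/10.2 = 0.3529
ωt = arccos(0.3529) = 1.21 rad
t = 1.21/7.78 = 0.1555 s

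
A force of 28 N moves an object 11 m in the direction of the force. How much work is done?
W = Fd = 28×11 = 308.0 J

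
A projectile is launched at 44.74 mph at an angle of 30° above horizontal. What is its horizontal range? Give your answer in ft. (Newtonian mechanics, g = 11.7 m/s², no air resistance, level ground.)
R = v₀² sin(2θ) / g (with unit conversion) = 97.14 ft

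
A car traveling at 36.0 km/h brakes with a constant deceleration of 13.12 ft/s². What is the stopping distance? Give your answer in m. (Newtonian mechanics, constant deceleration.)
d = v₀² / (2a) (with unit conversion) = 12.5 m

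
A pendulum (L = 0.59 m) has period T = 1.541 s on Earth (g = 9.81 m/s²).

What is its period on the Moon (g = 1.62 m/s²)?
T = 2π√(L/g), so T_moon/T_earth = √(g_earth/g_moon)
T_moon = 2π√(0.59/1.62) = 3.792 s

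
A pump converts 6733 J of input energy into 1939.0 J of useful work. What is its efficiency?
η = W_out/W_in = 1939.0/6733 = 0.288 = 28.8%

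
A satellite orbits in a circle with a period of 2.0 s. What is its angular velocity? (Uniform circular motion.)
ω = 2π/T = 2π/2.0 = 3.1416 rad/s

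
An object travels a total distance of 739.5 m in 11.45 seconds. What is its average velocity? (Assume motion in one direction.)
v_avg = Δd / Δt = 739.5 / 11.45 = 64.59 m/s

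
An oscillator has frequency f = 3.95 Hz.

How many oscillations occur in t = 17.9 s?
n = f×t = 3.95×17.9 = 70.7 oscillations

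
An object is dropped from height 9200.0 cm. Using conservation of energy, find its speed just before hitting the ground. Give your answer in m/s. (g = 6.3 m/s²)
mgh = ½mv² → v = √(2gh) = √(2×6.3×92) = 34.05 m/s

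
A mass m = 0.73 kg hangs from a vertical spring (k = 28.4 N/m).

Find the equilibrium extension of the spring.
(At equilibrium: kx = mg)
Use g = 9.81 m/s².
x_eq = mg/k = 0.73×9.81/28.4 = 0.2522 m = 25.22 cm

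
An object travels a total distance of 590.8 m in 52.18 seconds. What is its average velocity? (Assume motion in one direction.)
v_avg = Δd / Δt = 590.8 / 52.18 = 11.32 m/s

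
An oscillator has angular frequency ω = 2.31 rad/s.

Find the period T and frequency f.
T = 2π/ω = 2π/2.31 = 2.72 s; f = ω/2π = 0.3676 Hz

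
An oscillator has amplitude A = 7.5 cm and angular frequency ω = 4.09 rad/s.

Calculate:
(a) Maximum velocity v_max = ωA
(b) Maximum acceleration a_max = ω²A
v_max = ωA = 4.09×0.075 = 0.3067 m/s
a_max = ω²A = 4.09²×0.075 = 1.255 m/s²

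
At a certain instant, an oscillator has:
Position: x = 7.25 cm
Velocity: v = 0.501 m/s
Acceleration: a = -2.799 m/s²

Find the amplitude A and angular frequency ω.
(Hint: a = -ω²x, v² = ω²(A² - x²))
a = −ω²x → ω = √(|a|/x) = √(2.799/0.0725) = 6.213 rad/s
v² = ω²(A² − x²) → A = √(x² + v²/ω²) = √(0.0725² + 0.501²/6.213²) = 0.1084 m = 10.84 cm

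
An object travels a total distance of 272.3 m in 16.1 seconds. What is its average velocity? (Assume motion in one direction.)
v_avg = Δd / Δt = 272.3 / 16.1 = 16.91 m/s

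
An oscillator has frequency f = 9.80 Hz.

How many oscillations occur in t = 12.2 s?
n = f×t = 9.8×12.2 = 119.6 oscillations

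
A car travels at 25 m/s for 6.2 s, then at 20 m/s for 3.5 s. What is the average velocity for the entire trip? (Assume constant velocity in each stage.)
d₁ = v₁t₁ = 25 × 6.2 = 155 m
d₂ = v₂t₂ = 20 × 3.5 = 70 m
d_total = 225.0 m, t_total = 9.7 s
v_avg = d_total/t_total = 225.0/9.7 = 23.2 m/s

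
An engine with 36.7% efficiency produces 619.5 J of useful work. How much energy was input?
W_in = W_out/η = 619.5/0.367 = 1688.0 J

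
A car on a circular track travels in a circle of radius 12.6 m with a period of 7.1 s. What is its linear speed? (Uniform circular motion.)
v = 2πr/T = 2π×12.6/7.1 = 11.15 m/s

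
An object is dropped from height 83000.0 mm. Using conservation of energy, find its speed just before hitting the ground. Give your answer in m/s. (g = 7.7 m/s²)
mgh = ½mv² → v = √(2gh) = √(2×7.7×83) = 35.75 m/s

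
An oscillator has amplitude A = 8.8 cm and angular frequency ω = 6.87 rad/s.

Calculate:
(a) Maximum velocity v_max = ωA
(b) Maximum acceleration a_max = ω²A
v_max = ωA = 6.87×0.088 = 0.6046 m/s
a_max = ω²A = 6.87²×0.088 = 4.153 m/s²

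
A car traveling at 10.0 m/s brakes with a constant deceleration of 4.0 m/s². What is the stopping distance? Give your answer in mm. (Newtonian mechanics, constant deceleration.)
d = v₀² / (2a) (with unit conversion) = 12500.0 mm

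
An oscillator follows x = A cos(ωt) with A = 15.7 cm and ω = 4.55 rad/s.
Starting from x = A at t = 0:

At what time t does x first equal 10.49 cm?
cos(ωt) = x/A = 10.49/15.7 = 0.6682
ωt = arccos(0.6682) = 0.8391 rad
t = 0.8391/4.55 = 0.1844 s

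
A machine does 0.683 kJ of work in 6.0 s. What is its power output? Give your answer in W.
P = W/t = 683 J / 6 s = 113.8 W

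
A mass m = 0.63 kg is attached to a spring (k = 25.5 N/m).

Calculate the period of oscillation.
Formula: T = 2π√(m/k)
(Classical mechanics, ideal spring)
T = 2π√(m/k) = 2π√(0.63/25.5) = 0.9876 s; f = 1/T = 1.013 Hz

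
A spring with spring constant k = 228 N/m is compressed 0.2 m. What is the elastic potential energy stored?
PE = ½kx² = ½×228×0.2² = 4.56 J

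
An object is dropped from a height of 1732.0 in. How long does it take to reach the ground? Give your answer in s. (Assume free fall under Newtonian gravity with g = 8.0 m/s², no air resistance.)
t = √(2h/g) (with unit conversion) = 3.316 s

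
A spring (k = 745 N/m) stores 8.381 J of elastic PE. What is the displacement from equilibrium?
PE = ½kx² → x = √(2PE/k) = √(2×8.381/745) = 0.15 m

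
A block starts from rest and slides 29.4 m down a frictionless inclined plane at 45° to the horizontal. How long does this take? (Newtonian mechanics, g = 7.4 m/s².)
a = g sin(θ) = 7.4 × sin(45°) = 5.23 m/s²
t = √(2d/a) = √(2 × 29.4 / 5.23) = 3.35 s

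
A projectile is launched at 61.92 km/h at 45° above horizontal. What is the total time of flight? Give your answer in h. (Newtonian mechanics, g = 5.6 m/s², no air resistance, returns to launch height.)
T = 2v₀sin(θ)/g (with unit conversion) = 0.001207 h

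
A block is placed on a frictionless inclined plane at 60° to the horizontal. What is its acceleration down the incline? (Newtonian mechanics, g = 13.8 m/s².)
a = g sin(θ) = 13.8 × sin(60°) = 13.8 × 0.866 = 11.95 m/s²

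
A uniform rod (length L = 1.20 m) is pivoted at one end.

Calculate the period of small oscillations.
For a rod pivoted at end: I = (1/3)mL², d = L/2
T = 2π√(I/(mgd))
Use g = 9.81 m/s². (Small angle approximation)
I/m = (1/3)L² = 0.48 m²; d = L/2 = 0.6 m
T = 2π√(I/(mgd)) = 2π√(0.48/(9.81×0.6)) = 1.794 s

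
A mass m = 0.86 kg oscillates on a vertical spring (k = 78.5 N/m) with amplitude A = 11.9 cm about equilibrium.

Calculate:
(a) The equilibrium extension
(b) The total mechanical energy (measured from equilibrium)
x_eq = mg/k = 0.86×9.81/78.5 = 0.1075 m = 10.75 cm
E = ½kA² = ½×78.5×(0.119)² = 0.5558 J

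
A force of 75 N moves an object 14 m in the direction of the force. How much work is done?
W = Fd = 75×14 = 1050.0 J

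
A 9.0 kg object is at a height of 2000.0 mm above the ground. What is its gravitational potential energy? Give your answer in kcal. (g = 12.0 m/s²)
PE = mgh = 9 kg × 12.0 m/s² × 2 m = 216 J = 0.05163 kcal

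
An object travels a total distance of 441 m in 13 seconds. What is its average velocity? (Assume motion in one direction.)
v_avg = Δd / Δt = 441 / 13 = 33.92 m/s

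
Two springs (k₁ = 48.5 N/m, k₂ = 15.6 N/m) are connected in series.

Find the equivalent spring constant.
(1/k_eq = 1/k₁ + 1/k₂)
1/k_eq = 1/48.5 + 1/15.6 = 0.084721; k_eq = 11.8 N/m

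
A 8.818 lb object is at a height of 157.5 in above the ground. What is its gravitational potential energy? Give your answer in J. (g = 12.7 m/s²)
PE = mgh = 4 kg × 12.7 m/s² × 4 m = 203.2 J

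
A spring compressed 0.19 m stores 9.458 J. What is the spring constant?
PE = ½kx² → k = 2PE/x² = 2×9.458/0.19² = 524.0 N/m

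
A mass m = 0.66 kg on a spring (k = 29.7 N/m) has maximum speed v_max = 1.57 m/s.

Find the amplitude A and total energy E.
½mv²_max = ½kA² → A = v_max√(m/k) = 1.57×√(0.66/29.7) = 0.234 m = 23.4 cm
E = ½mv²_max = ½×0.66×1.57² = 0.8134 J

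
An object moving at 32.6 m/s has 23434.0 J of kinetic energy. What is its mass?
KE = ½mv² → m = 2KE/v² = 2×23434.0/32.6² = 44.1 kg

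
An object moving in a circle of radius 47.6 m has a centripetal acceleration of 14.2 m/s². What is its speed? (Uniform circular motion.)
v = √(a_c × r) = √(14.2 × 47.6) = 26.0 m/s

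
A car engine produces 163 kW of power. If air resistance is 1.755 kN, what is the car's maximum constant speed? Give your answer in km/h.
P = Fv → v = P/F = 163000 W / 1755 N = 92.88 m/s = 334.4 km/h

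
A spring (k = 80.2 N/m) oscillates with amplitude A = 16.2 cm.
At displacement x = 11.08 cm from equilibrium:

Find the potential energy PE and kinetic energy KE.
E_total = ½kA² = ½×80.2×(0.162)² = 1.052 J
PE = ½kx² = ½×80.2×(0.1108)² = 0.4923 J
KE = E_total − PE = 0.5601 J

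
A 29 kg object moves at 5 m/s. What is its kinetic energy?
KE = ½mv² = ½×29×5² = 362.5 J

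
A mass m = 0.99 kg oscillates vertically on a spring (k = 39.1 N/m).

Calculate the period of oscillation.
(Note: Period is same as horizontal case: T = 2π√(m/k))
T = 2π√(m/k) = 2π√(0.99/39.1) = 0.9998 s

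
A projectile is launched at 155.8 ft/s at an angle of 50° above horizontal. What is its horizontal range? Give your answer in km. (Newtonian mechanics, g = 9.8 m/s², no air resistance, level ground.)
R = v₀² sin(2θ) / g (with unit conversion) = 0.2266 km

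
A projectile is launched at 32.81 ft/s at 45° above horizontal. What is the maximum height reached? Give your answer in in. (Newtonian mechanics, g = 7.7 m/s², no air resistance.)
H = v₀²sin²(θ)/(2g) (with unit conversion) = 127.8 in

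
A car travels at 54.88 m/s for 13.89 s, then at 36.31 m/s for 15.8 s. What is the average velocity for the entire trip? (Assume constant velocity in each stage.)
d₁ = v₁t₁ = 54.88 × 13.89 = 762.283 m
d₂ = v₂t₂ = 36.31 × 15.8 = 573.698 m
d_total = 1335.98 m, t_total = 29.69 s
v_avg = d_total/t_total = 1335.98/29.69 = 45.0 m/s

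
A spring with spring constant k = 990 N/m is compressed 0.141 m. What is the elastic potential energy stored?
PE = ½kx² = ½×990×0.141² = 9.841 J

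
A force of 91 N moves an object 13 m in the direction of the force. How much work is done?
W = Fd = 91×13 = 1183.0 J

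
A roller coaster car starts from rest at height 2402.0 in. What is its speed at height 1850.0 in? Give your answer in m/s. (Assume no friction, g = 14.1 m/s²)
mgh₁ = ½mv₂² + mgh₂ → v₂ = √(2g(h₁−h₂)) = √(2×14.1×(61.01−46.99)) = 19.88 m/s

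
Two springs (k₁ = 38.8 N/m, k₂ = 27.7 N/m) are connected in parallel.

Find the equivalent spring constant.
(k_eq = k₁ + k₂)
k_eq = k₁ + k₂ = 38.8 + 27.7 = 66.5 N/m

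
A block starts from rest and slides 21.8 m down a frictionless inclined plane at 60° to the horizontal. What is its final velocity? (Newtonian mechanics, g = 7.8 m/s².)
a = g sin(θ) = 7.8 × sin(60°) = 6.75 m/s²
v = √(2ad) = √(2 × 6.75 × 21.8) = 17.16 m/s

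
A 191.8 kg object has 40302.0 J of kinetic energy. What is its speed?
KE = ½mv² → v = √(2KE/m) = √(2×40302.0/191.8) = 20.5 m/s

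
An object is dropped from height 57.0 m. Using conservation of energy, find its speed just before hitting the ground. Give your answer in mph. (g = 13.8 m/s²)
mgh = ½mv² → v = √(2gh) = √(2×13.8×57) = 39.66 m/s = 88.72 mph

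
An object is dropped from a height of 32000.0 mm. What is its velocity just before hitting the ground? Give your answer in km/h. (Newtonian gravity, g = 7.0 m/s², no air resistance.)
v = √(2gh) (with unit conversion) = 76.2 km/h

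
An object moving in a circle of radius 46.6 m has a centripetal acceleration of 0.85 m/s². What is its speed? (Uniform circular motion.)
v = √(a_c × r) = √(0.85 × 46.6) = 6.29 m/s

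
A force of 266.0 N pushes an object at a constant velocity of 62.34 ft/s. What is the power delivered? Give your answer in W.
P = Fv = 266 N × 19 m/s = 5054 W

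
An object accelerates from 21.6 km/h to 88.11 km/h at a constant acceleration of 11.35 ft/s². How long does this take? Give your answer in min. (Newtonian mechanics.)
t = (v - v₀)/a (with unit conversion) = 0.08901 min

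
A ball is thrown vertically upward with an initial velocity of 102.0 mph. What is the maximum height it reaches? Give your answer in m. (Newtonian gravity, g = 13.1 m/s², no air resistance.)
h_max = v₀²/(2g) (with unit conversion) = 79.36 m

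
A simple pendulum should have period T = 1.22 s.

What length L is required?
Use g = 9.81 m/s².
T = 2π√(L/g) → L = g(T/2π)² = 9.81×(1.22/2π)² = 0.3699 m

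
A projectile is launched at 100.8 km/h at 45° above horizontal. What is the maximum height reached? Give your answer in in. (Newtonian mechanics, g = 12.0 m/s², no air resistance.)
H = v₀²sin²(θ)/(2g) (with unit conversion) = 643.0 in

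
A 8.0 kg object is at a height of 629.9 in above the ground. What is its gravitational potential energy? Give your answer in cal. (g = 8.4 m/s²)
PE = mgh = 8 kg × 8.4 m/s² × 16 m = 1075 J = 257.0 cal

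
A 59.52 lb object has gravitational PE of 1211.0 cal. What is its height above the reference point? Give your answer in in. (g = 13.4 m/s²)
PE = mgh → h = PE/(mg) = 5067 J / (27 kg × 13.4 m/s²) = 14.01 m = 551.4 in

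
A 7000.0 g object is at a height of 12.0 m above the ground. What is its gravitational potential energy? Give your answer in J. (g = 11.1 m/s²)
PE = mgh = 7 kg × 11.1 m/s² × 12 m = 932.4 J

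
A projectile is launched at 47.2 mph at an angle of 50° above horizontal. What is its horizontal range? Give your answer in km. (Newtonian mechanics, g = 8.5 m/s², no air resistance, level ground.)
R = v₀² sin(2θ) / g (with unit conversion) = 0.05158 km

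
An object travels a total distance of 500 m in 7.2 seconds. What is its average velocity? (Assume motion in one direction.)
v_avg = Δd / Δt = 500 / 7.2 = 69.44 m/s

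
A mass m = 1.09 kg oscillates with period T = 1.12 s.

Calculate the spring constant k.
T = 2π√(m/k) → k = m(2π/T)² = 1.09×(2π/1.12)² = 34.3 N/m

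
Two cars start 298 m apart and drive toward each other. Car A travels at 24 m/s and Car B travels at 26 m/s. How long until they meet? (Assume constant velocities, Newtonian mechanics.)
Combined speed: v_combined = 24 + 26 = 50 m/s
Time to meet: t = d/50 = 298/50 = 5.96 s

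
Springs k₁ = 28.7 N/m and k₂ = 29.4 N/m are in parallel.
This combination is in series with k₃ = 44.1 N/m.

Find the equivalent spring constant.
k₁₂ = k₁ + k₂ = 58.1 N/m (parallel)
1/k_eq = 1/k₁₂ + 1/k₃ → k_eq = 25.07 N/m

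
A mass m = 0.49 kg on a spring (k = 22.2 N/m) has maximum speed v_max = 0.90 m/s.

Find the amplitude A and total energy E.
½mv²_max = ½kA² → A = v_max√(m/k) = 0.9×√(0.49/22.2) = 0.1337 m = 13.37 cm
E = ½mv²_max = ½×0.49×0.9² = 0.1985 J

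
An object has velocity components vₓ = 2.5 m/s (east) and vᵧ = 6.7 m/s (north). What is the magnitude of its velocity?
|v| = √(vₓ² + vᵧ²) = √(2.5² + 6.7²) = √(51.14) = 7.15 m/s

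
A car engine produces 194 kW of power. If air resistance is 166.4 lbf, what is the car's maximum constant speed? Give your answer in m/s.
P = Fv → v = P/F = 194000 W / 740.2 N = 262.1 m/s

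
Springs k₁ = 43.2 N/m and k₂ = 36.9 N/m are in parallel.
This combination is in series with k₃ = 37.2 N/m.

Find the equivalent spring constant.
k₁₂ = k₁ + k₂ = 80.1 N/m (parallel)
1/k_eq = 1/k₁₂ + 1/k₃ → k_eq = 25.4 N/m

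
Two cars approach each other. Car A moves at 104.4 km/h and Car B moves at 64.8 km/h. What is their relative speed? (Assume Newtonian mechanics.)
v_rel = v_A + v_B = 104.4 + 64.8 = 169.2 km/h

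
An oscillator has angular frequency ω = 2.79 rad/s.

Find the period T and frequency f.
T = 2π/ω = 2π/2.79 = 2.252 s; f = ω/2π = 0.444 Hz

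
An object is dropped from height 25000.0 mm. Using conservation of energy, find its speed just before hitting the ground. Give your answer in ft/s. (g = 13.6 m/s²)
mgh = ½mv² → v = √(2gh) = √(2×13.6×25) = 26.08 m/s = 85.55 ft/s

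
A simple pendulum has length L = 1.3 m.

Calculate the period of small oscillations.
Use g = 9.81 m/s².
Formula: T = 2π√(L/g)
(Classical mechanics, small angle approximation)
T = 2π√(L/g) = 2π√(1.3/9.81) = 2.287 s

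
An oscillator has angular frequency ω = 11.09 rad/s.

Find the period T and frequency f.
T = 2π/ω = 2π/11.09 = 0.5666 s; f = ω/2π = 1.765 Hz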